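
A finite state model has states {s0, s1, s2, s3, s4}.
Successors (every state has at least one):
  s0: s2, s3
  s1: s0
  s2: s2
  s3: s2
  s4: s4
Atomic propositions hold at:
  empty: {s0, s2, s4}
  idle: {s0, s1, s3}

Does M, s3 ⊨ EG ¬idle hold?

No

Sat(¬idle) = {s2, s4}
EG ¬idle: greatest fixpoint, start Z0 = {s2, s4}, keep only states in Sat with some successor in Z. Already a fixed point.
Sat(EG ¬idle) = {s2, s4}
s3 ∉ Sat(EG ¬idle) = {s2, s4}, so the formula does not hold at s3.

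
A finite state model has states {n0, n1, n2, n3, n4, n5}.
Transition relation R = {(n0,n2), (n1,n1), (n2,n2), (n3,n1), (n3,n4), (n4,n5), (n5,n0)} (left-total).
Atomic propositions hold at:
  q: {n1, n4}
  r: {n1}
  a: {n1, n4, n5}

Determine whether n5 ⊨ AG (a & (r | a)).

No

Sat(r | a) = {n1, n4, n5}
Sat(a & (r | a)) = {n1, n4, n5}
AG (a & (r | a)): greatest fixpoint, start Z0 = {n1, n4, n5}, keep only states in Sat with every successor in Z. Z1 = {n1, n4}; Z2 = {n1}; fixed.
Sat(AG (a & (r | a))) = {n1}
n5 ∉ Sat(AG (a & (r | a))) = {n1}, so the formula does not hold at n5.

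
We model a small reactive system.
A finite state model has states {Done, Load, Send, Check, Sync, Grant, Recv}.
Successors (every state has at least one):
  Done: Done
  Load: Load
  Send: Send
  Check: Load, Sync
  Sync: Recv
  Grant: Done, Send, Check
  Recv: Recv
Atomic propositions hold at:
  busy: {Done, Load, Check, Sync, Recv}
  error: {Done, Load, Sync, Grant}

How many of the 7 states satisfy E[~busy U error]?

4

Sat(~busy) = {Send, Grant}
E[~busy U error]: least fixpoint, start Z0 = Sat(error) = {Done, Load, Sync, Grant}, add states in Sat(~busy) with some successor in Z. Already a fixed point.
Sat(E[~busy U error]) = {Done, Load, Sync, Grant}
|Sat(E[~busy U error])| = |{Done, Load, Sync, Grant}| = 4.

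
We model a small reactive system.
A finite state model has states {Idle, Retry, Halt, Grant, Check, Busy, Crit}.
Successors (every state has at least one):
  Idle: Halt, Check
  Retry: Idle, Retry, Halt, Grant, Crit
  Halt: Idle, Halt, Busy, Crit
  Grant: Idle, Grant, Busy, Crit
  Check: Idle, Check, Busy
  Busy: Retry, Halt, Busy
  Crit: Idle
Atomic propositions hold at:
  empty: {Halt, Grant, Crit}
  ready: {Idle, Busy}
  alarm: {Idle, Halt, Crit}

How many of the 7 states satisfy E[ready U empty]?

5

E[ready U empty]: least fixpoint, start Z0 = Sat(empty) = {Halt, Grant, Crit}, add states in Sat(ready) with some successor in Z. Z1 = {Idle, Halt, Grant, Busy, Crit}; fixed.
Sat(E[ready U empty]) = {Idle, Halt, Grant, Busy, Crit}
|Sat(E[ready U empty])| = |{Idle, Halt, Grant, Busy, Crit}| = 5.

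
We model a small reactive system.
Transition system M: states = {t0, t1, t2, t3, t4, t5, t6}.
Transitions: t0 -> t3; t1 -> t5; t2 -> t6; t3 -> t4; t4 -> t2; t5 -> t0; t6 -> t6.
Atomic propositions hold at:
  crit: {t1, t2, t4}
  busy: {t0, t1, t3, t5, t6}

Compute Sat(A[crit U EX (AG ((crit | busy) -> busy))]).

{t2, t4, t6}

Sat(crit | busy) = {t0, t1, t2, t3, t4, t5, t6}
Sat((crit | busy) -> busy) = {t0, t1, t3, t5, t6}
AG ((crit | busy) -> busy): greatest fixpoint, start Z0 = {t0, t1, t3, t5, t6}, keep only states in Sat with every successor in Z. Z1 = {t0, t1, t5, t6}; Z2 = {t1, t5, t6}; Z3 = {t1, t6}; Z4 = {t6}; fixed.
Sat(AG ((crit | busy) -> busy)) = {t6}
Sat(EX (AG ((crit | busy) -> busy))) = {s : some successor in {t6}} = {t2, t6}
A[crit U EX (AG ((crit | busy) -> busy))]: least fixpoint, start Z0 = Sat(EX (AG ((crit | busy) -> busy))) = {t2, t6}, add states in Sat(crit) with every successor in Z. Z1 = {t2, t4, t6}; fixed.
Sat(A[crit U EX (AG ((crit | busy) -> busy))]) = {t2, t4, t6}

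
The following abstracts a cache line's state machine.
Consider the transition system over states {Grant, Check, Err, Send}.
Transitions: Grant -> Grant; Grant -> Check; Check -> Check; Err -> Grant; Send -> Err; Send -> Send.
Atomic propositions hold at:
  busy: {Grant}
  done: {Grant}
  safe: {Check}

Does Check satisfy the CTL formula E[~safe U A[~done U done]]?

No

Sat(~safe) = {Grant, Err, Send}
Sat(~done) = {Check, Err, Send}
A[~done U done]: least fixpoint, start Z0 = Sat(done) = {Grant}, add states in Sat(~done) with every successor in Z. Z1 = {Grant, Err}; fixed.
Sat(A[~done U done]) = {Grant, Err}
E[~safe U A[~done U done]]: least fixpoint, start Z0 = Sat(A[~done U done]) = {Grant, Err}, add states in Sat(~safe) with some successor in Z. Z1 = {Grant, Err, Send}; fixed.
Sat(E[~safe U A[~done U done]]) = {Grant, Err, Send}
Check ∉ Sat(E[~safe U A[~done U done]]) = {Grant, Err, Send}, so the formula does not hold at Check.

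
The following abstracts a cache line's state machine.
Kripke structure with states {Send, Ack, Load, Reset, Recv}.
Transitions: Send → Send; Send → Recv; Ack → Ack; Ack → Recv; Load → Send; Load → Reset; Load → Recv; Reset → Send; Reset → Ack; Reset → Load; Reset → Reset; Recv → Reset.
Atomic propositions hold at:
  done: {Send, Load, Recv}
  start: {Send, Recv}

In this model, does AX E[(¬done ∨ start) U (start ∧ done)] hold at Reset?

Sat(¬done) = {Ack, Reset}
Sat(¬done ∨ start) = {Send, Ack, Reset, Recv}
Sat(start ∧ done) = {Send, Recv}
E[(¬done ∨ start) U (start ∧ done)]: least fixpoint, start Z0 = Sat((start ∧ done)) = {Send, Recv}, add states in Sat(¬done ∨ start) with some successor in Z. Z1 = {Send, Ack, Reset, Recv}; fixed.
Sat(E[(¬done ∨ start) U (start ∧ done)]) = {Send, Ack, Reset, Recv}
Sat(AX E[(¬done ∨ start) U (start ∧ done)]) = {s : every successor in {Send, Ack, Reset, Recv}} = {Send, Ack, Load, Recv}
Reset ∉ Sat(AX E[(¬done ∨ start) U (start ∧ done)]) = {Send, Ack, Load, Recv}, so the formula does not hold at Reset.

No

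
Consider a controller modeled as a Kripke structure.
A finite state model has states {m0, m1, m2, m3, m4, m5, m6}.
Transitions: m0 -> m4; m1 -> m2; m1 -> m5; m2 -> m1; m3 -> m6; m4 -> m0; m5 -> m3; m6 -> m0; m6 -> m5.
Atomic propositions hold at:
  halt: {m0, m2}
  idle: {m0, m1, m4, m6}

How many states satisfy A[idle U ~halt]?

6

Sat(~halt) = {m1, m3, m4, m5, m6}
A[idle U ~halt]: least fixpoint, start Z0 = Sat(~halt) = {m1, m3, m4, m5, m6}, add states in Sat(idle) with every successor in Z. Z1 = {m0, m1, m3, m4, m5, m6}; fixed.
Sat(A[idle U ~halt]) = {m0, m1, m3, m4, m5, m6}
|Sat(A[idle U ~halt])| = |{m0, m1, m3, m4, m5, m6}| = 6.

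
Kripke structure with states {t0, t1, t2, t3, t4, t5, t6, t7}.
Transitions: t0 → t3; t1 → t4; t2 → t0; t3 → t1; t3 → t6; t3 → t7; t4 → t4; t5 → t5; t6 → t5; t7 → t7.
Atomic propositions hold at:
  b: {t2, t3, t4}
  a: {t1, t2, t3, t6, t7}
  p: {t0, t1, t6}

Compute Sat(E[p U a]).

{t0, t1, t2, t3, t6, t7}

E[p U a]: least fixpoint, start Z0 = Sat(a) = {t1, t2, t3, t6, t7}, add states in Sat(p) with some successor in Z. Z1 = {t0, t1, t2, t3, t6, t7}; fixed.
Sat(E[p U a]) = {t0, t1, t2, t3, t6, t7}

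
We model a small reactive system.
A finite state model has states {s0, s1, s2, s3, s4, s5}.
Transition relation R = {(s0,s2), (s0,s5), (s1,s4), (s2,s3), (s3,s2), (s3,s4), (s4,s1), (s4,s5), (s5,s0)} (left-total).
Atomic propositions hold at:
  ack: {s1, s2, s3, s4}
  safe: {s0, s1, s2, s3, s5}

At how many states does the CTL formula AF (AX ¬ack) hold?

Sat(¬ack) = {s0, s5}
Sat(AX ¬ack) = {s : every successor in {s0, s5}} = {s5}
AF (AX ¬ack): least fixpoint, start Z0 = {s5}, add states with every successor in Z. Already a fixed point.
Sat(AF (AX ¬ack)) = {s5}
|Sat(AF (AX ¬ack))| = |{s5}| = 1.

1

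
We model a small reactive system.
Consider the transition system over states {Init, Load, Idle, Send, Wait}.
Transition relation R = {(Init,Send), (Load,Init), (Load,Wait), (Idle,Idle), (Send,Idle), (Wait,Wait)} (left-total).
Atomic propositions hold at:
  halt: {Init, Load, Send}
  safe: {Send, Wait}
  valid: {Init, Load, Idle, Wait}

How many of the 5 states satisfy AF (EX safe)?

3

Sat(EX safe) = {s : some successor in {Send, Wait}} = {Init, Load, Wait}
AF (EX safe): least fixpoint, start Z0 = {Init, Load, Wait}, add states with every successor in Z. Already a fixed point.
Sat(AF (EX safe)) = {Init, Load, Wait}
|Sat(AF (EX safe))| = |{Init, Load, Wait}| = 3.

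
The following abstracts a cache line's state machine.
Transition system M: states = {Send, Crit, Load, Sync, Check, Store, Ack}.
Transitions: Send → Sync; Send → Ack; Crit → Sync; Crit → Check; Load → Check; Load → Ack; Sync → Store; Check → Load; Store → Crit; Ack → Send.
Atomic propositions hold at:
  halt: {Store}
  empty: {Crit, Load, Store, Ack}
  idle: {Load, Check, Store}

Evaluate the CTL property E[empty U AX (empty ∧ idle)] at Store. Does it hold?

Yes

Sat(empty ∧ idle) = {Load, Store}
Sat(AX (empty ∧ idle)) = {s : every successor in {Load, Store}} = {Sync, Check}
E[empty U AX (empty ∧ idle)]: least fixpoint, start Z0 = Sat(AX (empty ∧ idle)) = {Sync, Check}, add states in Sat(empty) with some successor in Z. Z1 = {Crit, Load, Sync, Check}; Z2 = {Crit, Load, Sync, Check, Store}; fixed.
Sat(E[empty U AX (empty ∧ idle)]) = {Crit, Load, Sync, Check, Store}
Store ∈ Sat(E[empty U AX (empty ∧ idle)]) = {Crit, Load, Sync, Check, Store}, so the formula holds at Store.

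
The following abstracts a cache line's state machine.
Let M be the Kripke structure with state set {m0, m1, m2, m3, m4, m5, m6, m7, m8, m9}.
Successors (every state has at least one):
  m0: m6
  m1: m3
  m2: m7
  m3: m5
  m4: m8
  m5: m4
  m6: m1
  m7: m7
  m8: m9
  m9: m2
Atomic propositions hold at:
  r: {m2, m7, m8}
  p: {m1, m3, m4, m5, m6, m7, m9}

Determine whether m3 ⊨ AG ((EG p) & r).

EG p: greatest fixpoint, start Z0 = {m1, m3, m4, m5, m6, m7, m9}, keep only states in Sat with some successor in Z. Z1 = {m1, m3, m5, m6, m7}; Z2 = {m1, m3, m6, m7}; Z3 = {m1, m6, m7}; Z4 = {m6, m7}; Z5 = {m7}; fixed.
Sat(EG p) = {m7}
Sat((EG p) & r) = {m7}
AG ((EG p) & r): greatest fixpoint, start Z0 = {m7}, keep only states in Sat with every successor in Z. Already a fixed point.
Sat(AG ((EG p) & r)) = {m7}
m3 ∉ Sat(AG ((EG p) & r)) = {m7}, so the formula does not hold at m3.

No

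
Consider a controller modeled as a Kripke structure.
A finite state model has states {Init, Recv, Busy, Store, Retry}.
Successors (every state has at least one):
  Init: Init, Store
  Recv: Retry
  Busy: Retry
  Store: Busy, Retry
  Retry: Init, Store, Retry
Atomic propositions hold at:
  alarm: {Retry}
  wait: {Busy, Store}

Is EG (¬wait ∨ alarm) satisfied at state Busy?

No

Sat(¬wait) = {Init, Recv, Retry}
Sat(¬wait ∨ alarm) = {Init, Recv, Retry}
EG (¬wait ∨ alarm): greatest fixpoint, start Z0 = {Init, Recv, Retry}, keep only states in Sat with some successor in Z. Already a fixed point.
Sat(EG (¬wait ∨ alarm)) = {Init, Recv, Retry}
Busy ∉ Sat(EG (¬wait ∨ alarm)) = {Init, Recv, Retry}, so the formula does not hold at Busy.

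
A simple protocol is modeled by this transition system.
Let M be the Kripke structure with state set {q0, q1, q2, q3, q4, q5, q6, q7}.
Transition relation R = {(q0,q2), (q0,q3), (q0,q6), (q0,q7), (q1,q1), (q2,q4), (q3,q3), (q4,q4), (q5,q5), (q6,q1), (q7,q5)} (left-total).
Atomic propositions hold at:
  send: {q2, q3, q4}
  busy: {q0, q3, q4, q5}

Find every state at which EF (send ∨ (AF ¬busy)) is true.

Sat(¬busy) = {q1, q2, q6, q7}
AF ¬busy: least fixpoint, start Z0 = {q1, q2, q6, q7}, add states with every successor in Z. Already a fixed point.
Sat(AF ¬busy) = {q1, q2, q6, q7}
Sat(send ∨ (AF ¬busy)) = {q1, q2, q3, q4, q6, q7}
EF (send ∨ (AF ¬busy)): least fixpoint, start Z0 = {q1, q2, q3, q4, q6, q7}, add states with some successor in Z. Z1 = {q0, q1, q2, q3, q4, q6, q7}; fixed.
Sat(EF (send ∨ (AF ¬busy))) = {q0, q1, q2, q3, q4, q6, q7}

{q0, q1, q2, q3, q4, q6, q7}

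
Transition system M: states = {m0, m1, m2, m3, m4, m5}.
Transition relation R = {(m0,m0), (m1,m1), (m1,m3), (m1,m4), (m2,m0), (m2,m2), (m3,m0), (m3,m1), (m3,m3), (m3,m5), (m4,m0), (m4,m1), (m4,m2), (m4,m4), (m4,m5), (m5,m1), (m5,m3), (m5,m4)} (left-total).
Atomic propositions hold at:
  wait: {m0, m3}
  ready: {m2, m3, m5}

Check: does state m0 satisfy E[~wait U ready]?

Sat(~wait) = {m1, m2, m4, m5}
E[~wait U ready]: least fixpoint, start Z0 = Sat(ready) = {m2, m3, m5}, add states in Sat(~wait) with some successor in Z. Z1 = {m1, m2, m3, m4, m5}; fixed.
Sat(E[~wait U ready]) = {m1, m2, m3, m4, m5}
m0 ∉ Sat(E[~wait U ready]) = {m1, m2, m3, m4, m5}, so the formula does not hold at m0.

No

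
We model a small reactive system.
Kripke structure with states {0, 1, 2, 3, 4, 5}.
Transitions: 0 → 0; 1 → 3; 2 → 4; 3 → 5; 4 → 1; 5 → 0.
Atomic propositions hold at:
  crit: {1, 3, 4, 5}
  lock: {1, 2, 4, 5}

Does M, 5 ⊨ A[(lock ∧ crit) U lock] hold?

Yes

Sat(lock ∧ crit) = {1, 4, 5}
A[(lock ∧ crit) U lock]: least fixpoint, start Z0 = Sat(lock) = {1, 2, 4, 5}, add states in Sat(lock ∧ crit) with every successor in Z. Already a fixed point.
Sat(A[(lock ∧ crit) U lock]) = {1, 2, 4, 5}
5 ∈ Sat(A[(lock ∧ crit) U lock]) = {1, 2, 4, 5}, so the formula holds at 5.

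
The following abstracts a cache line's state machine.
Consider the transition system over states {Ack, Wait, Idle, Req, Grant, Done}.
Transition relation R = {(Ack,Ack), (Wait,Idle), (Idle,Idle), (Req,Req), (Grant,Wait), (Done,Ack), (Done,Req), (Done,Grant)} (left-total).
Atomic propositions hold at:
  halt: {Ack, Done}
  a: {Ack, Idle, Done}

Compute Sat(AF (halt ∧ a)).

Sat(halt ∧ a) = {Ack, Done}
AF (halt ∧ a): least fixpoint, start Z0 = {Ack, Done}, add states with every successor in Z. Already a fixed point.
Sat(AF (halt ∧ a)) = {Ack, Done}

{Ack, Done}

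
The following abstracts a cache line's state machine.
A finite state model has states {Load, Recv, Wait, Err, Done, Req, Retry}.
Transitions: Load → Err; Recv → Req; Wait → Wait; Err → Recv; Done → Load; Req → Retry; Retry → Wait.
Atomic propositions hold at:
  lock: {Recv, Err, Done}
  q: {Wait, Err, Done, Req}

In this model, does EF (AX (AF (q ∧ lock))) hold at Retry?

Sat(q ∧ lock) = {Err, Done}
AF (q ∧ lock): least fixpoint, start Z0 = {Err, Done}, add states with every successor in Z. Z1 = {Load, Err, Done}; fixed.
Sat(AF (q ∧ lock)) = {Load, Err, Done}
Sat(AX (AF (q ∧ lock))) = {s : every successor in {Load, Err, Done}} = {Load, Done}
EF (AX (AF (q ∧ lock))): least fixpoint, start Z0 = {Load, Done}, add states with some successor in Z. Already a fixed point.
Sat(EF (AX (AF (q ∧ lock)))) = {Load, Done}
Retry ∉ Sat(EF (AX (AF (q ∧ lock)))) = {Load, Done}, so the formula does not hold at Retry.

No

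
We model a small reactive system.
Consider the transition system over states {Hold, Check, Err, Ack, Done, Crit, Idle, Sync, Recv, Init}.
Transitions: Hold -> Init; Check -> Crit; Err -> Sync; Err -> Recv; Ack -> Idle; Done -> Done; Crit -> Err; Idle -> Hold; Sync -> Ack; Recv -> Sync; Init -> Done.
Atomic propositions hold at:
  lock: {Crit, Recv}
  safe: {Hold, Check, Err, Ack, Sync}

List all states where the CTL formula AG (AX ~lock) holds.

Sat(~lock) = {Hold, Check, Err, Ack, Done, Idle, Sync, Init}
Sat(AX ~lock) = {s : every successor in {Hold, Check, Err, Ack, Done, Idle, Sync, Init}} = {Hold, Ack, Done, Crit, Idle, Sync, Recv, Init}
AG (AX ~lock): greatest fixpoint, start Z0 = {Hold, Ack, Done, Crit, Idle, Sync, Recv, Init}, keep only states in Sat with every successor in Z. Z1 = {Hold, Ack, Done, Idle, Sync, Recv, Init}; fixed.
Sat(AG (AX ~lock)) = {Hold, Ack, Done, Idle, Sync, Recv, Init}

{Hold, Ack, Done, Idle, Sync, Recv, Init}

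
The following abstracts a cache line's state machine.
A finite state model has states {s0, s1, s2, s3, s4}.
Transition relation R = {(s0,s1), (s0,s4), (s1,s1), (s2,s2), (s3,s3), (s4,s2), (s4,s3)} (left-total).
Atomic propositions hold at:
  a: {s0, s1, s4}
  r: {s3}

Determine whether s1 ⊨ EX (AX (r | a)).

Yes

Sat(r | a) = {s0, s1, s3, s4}
Sat(AX (r | a)) = {s : every successor in {s0, s1, s3, s4}} = {s0, s1, s3}
Sat(EX (AX (r | a))) = {s : some successor in {s0, s1, s3}} = {s0, s1, s3, s4}
s1 ∈ Sat(EX (AX (r | a))) = {s0, s1, s3, s4}, so the formula holds at s1.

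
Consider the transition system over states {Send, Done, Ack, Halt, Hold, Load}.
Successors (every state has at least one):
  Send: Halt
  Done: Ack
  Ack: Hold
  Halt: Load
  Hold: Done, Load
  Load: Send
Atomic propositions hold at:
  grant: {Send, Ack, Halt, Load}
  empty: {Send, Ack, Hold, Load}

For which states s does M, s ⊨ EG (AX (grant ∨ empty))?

{Send, Halt, Load}

Sat(grant ∨ empty) = {Send, Ack, Halt, Hold, Load}
Sat(AX (grant ∨ empty)) = {s : every successor in {Send, Ack, Halt, Hold, Load}} = {Send, Done, Ack, Halt, Load}
EG (AX (grant ∨ empty)): greatest fixpoint, start Z0 = {Send, Done, Ack, Halt, Load}, keep only states in Sat with some successor in Z. Z1 = {Send, Done, Halt, Load}; Z2 = {Send, Halt, Load}; fixed.
Sat(EG (AX (grant ∨ empty))) = {Send, Halt, Load}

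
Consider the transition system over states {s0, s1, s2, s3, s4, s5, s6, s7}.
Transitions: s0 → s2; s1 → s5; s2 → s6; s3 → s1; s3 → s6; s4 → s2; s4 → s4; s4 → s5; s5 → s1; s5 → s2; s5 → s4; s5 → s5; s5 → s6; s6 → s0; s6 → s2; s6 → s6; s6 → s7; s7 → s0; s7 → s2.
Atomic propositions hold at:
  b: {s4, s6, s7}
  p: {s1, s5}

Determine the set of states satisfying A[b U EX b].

{s2, s3, s4, s5, s6}

Sat(EX b) = {s : some successor in {s4, s6, s7}} = {s2, s3, s4, s5, s6}
A[b U EX b]: least fixpoint, start Z0 = Sat(EX b) = {s2, s3, s4, s5, s6}, add states in Sat(b) with every successor in Z. Already a fixed point.
Sat(A[b U EX b]) = {s2, s3, s4, s5, s6}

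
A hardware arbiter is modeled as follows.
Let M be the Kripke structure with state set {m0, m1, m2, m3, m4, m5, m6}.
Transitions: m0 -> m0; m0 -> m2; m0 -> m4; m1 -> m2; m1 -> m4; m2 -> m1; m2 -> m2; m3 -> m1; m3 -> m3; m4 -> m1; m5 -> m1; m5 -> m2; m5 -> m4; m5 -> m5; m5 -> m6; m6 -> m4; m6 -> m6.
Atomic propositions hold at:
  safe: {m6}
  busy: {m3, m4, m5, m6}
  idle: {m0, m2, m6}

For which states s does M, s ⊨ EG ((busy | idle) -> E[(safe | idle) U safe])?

{m6}

Sat(busy | idle) = {m0, m2, m3, m4, m5, m6}
Sat(safe | idle) = {m0, m2, m6}
E[(safe | idle) U safe]: least fixpoint, start Z0 = Sat(safe) = {m6}, add states in Sat(safe | idle) with some successor in Z. Already a fixed point.
Sat(E[(safe | idle) U safe]) = {m6}
Sat((busy | idle) -> E[(safe | idle) U safe]) = {m1, m6}
EG ((busy | idle) -> E[(safe | idle) U safe]): greatest fixpoint, start Z0 = {m1, m6}, keep only states in Sat with some successor in Z. Z1 = {m6}; fixed.
Sat(EG ((busy | idle) -> E[(safe | idle) U safe])) = {m6}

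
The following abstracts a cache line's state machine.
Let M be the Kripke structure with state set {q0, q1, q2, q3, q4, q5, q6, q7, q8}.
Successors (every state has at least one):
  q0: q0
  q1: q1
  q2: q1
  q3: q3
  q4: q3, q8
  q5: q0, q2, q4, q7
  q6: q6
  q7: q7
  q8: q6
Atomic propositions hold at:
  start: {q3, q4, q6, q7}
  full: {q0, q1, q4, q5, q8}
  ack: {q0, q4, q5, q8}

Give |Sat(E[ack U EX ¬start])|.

5

Sat(¬start) = {q0, q1, q2, q5, q8}
Sat(EX ¬start) = {s : some successor in {q0, q1, q2, q5, q8}} = {q0, q1, q2, q4, q5}
E[ack U EX ¬start]: least fixpoint, start Z0 = Sat(EX ¬start) = {q0, q1, q2, q4, q5}, add states in Sat(ack) with some successor in Z. Already a fixed point.
Sat(E[ack U EX ¬start]) = {q0, q1, q2, q4, q5}
|Sat(E[ack U EX ¬start])| = |{q0, q1, q2, q4, q5}| = 5.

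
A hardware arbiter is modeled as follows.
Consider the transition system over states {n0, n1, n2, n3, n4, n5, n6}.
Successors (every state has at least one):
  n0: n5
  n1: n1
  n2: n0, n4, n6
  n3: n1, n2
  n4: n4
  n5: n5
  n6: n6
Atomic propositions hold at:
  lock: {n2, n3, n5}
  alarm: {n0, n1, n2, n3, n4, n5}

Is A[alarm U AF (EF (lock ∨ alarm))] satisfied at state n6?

Sat(lock ∨ alarm) = {n0, n1, n2, n3, n4, n5}
EF (lock ∨ alarm): least fixpoint, start Z0 = {n0, n1, n2, n3, n4, n5}, add states with some successor in Z. Already a fixed point.
Sat(EF (lock ∨ alarm)) = {n0, n1, n2, n3, n4, n5}
AF (EF (lock ∨ alarm)): least fixpoint, start Z0 = {n0, n1, n2, n3, n4, n5}, add states with every successor in Z. Already a fixed point.
Sat(AF (EF (lock ∨ alarm))) = {n0, n1, n2, n3, n4, n5}
A[alarm U AF (EF (lock ∨ alarm))]: least fixpoint, start Z0 = Sat(AF (EF (lock ∨ alarm))) = {n0, n1, n2, n3, n4, n5}, add states in Sat(alarm) with every successor in Z. Already a fixed point.
Sat(A[alarm U AF (EF (lock ∨ alarm))]) = {n0, n1, n2, n3, n4, n5}
n6 ∉ Sat(A[alarm U AF (EF (lock ∨ alarm))]) = {n0, n1, n2, n3, n4, n5}, so the formula does not hold at n6.

No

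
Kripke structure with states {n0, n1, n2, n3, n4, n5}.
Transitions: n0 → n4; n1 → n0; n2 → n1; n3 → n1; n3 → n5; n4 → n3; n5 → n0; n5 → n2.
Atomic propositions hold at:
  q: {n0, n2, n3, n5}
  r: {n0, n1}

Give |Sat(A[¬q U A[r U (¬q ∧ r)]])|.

1

Sat(¬q) = {n1, n4}
Sat(¬q ∧ r) = {n1}
A[r U (¬q ∧ r)]: least fixpoint, start Z0 = Sat((¬q ∧ r)) = {n1}, add states in Sat(r) with every successor in Z. Already a fixed point.
Sat(A[r U (¬q ∧ r)]) = {n1}
A[¬q U A[r U (¬q ∧ r)]]: least fixpoint, start Z0 = Sat(A[r U (¬q ∧ r)]) = {n1}, add states in Sat(¬q) with every successor in Z. Already a fixed point.
Sat(A[¬q U A[r U (¬q ∧ r)]]) = {n1}
|Sat(A[¬q U A[r U (¬q ∧ r)]])| = |{n1}| = 1.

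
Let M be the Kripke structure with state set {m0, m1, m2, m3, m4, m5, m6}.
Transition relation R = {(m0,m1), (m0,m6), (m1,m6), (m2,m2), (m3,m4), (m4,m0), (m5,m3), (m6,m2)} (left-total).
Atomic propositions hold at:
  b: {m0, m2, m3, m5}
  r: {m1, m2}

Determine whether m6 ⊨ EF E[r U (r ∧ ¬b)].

No

Sat(¬b) = {m1, m4, m6}
Sat(r ∧ ¬b) = {m1}
E[r U (r ∧ ¬b)]: least fixpoint, start Z0 = Sat((r ∧ ¬b)) = {m1}, add states in Sat(r) with some successor in Z. Already a fixed point.
Sat(E[r U (r ∧ ¬b)]) = {m1}
EF E[r U (r ∧ ¬b)]: least fixpoint, start Z0 = {m1}, add states with some successor in Z. Z1 = {m0, m1}; Z2 = {m0, m1, m4}; Z3 = {m0, m1, m3, m4}; Z4 = {m0, m1, m3, m4, m5}; fixed.
Sat(EF E[r U (r ∧ ¬b)]) = {m0, m1, m3, m4, m5}
m6 ∉ Sat(EF E[r U (r ∧ ¬b)]) = {m0, m1, m3, m4, m5}, so the formula does not hold at m6.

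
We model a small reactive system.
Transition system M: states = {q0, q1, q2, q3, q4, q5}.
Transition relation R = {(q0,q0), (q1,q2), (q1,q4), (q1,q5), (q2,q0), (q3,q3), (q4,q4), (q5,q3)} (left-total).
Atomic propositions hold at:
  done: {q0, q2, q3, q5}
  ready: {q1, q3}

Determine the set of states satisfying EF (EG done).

{q0, q1, q2, q3, q5}

EG done: greatest fixpoint, start Z0 = {q0, q2, q3, q5}, keep only states in Sat with some successor in Z. Already a fixed point.
Sat(EG done) = {q0, q2, q3, q5}
EF (EG done): least fixpoint, start Z0 = {q0, q2, q3, q5}, add states with some successor in Z. Z1 = {q0, q1, q2, q3, q5}; fixed.
Sat(EF (EG done)) = {q0, q1, q2, q3, q5}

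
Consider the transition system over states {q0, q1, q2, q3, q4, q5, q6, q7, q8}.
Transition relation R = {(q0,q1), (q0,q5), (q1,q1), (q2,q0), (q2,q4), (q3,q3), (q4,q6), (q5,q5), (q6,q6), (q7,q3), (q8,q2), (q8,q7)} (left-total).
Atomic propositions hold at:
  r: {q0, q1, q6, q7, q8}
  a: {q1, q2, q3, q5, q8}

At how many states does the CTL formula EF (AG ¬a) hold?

Sat(¬a) = {q0, q4, q6, q7}
AG ¬a: greatest fixpoint, start Z0 = {q0, q4, q6, q7}, keep only states in Sat with every successor in Z. Z1 = {q4, q6}; fixed.
Sat(AG ¬a) = {q4, q6}
EF (AG ¬a): least fixpoint, start Z0 = {q4, q6}, add states with some successor in Z. Z1 = {q2, q4, q6}; Z2 = {q2, q4, q6, q8}; fixed.
Sat(EF (AG ¬a)) = {q2, q4, q6, q8}
|Sat(EF (AG ¬a))| = |{q2, q4, q6, q8}| = 4.

4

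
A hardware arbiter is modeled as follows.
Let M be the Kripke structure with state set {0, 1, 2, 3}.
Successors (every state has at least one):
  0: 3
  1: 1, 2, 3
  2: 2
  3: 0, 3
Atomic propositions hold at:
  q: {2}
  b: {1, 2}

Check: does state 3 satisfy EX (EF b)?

No

EF b: least fixpoint, start Z0 = {1, 2}, add states with some successor in Z. Already a fixed point.
Sat(EF b) = {1, 2}
Sat(EX (EF b)) = {s : some successor in {1, 2}} = {1, 2}
3 ∉ Sat(EX (EF b)) = {1, 2}, so the formula does not hold at 3.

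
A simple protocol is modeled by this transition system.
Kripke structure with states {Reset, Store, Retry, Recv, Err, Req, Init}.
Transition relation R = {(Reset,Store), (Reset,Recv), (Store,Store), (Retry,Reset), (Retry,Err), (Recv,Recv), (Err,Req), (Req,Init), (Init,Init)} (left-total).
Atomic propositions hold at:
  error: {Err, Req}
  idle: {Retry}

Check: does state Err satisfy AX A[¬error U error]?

Yes

Sat(¬error) = {Reset, Store, Retry, Recv, Init}
A[¬error U error]: least fixpoint, start Z0 = Sat(error) = {Err, Req}, add states in Sat(¬error) with every successor in Z. Already a fixed point.
Sat(A[¬error U error]) = {Err, Req}
Sat(AX A[¬error U error]) = {s : every successor in {Err, Req}} = {Err}
Err ∈ Sat(AX A[¬error U error]) = {Err}, so the formula holds at Err.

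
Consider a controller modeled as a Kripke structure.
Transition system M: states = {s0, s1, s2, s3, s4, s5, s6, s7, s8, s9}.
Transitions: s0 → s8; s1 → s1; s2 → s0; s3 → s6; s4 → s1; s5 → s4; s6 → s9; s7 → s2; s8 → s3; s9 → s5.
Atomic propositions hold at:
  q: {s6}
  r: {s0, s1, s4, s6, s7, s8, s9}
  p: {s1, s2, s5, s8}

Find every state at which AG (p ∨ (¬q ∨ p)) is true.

{s1, s4, s5, s9}

Sat(¬q) = {s0, s1, s2, s3, s4, s5, s7, s8, s9}
Sat(¬q ∨ p) = {s0, s1, s2, s3, s4, s5, s7, s8, s9}
Sat(p ∨ (¬q ∨ p)) = {s0, s1, s2, s3, s4, s5, s7, s8, s9}
AG (p ∨ (¬q ∨ p)): greatest fixpoint, start Z0 = {s0, s1, s2, s3, s4, s5, s7, s8, s9}, keep only states in Sat with every successor in Z. Z1 = {s0, s1, s2, s4, s5, s7, s8, s9}; Z2 = {s0, s1, s2, s4, s5, s7, s9}; Z3 = {s1, s2, s4, s5, s7, s9}; Z4 = {s1, s4, s5, s7, s9}; Z5 = {s1, s4, s5, s9}; fixed.
Sat(AG (p ∨ (¬q ∨ p))) = {s1, s4, s5, s9}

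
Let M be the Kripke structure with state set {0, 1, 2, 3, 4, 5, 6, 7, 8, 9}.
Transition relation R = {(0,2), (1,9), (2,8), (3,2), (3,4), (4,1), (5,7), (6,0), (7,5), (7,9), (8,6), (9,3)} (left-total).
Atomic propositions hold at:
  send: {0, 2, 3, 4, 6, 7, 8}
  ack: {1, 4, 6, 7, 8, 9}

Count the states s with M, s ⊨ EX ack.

7

Sat(EX ack) = {s : some successor in {1, 4, 6, 7, 8, 9}} = {1, 2, 3, 4, 5, 7, 8}
|Sat(EX ack)| = |{1, 2, 3, 4, 5, 7, 8}| = 7.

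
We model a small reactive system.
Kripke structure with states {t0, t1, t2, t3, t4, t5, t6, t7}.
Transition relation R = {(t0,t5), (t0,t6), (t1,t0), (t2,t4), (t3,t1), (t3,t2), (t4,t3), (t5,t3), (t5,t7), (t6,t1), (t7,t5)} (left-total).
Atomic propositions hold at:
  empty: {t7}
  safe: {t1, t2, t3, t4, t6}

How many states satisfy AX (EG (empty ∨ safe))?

Sat(empty ∨ safe) = {t1, t2, t3, t4, t6, t7}
EG (empty ∨ safe): greatest fixpoint, start Z0 = {t1, t2, t3, t4, t6, t7}, keep only states in Sat with some successor in Z. Z1 = {t2, t3, t4, t6}; Z2 = {t2, t3, t4}; fixed.
Sat(EG (empty ∨ safe)) = {t2, t3, t4}
Sat(AX (EG (empty ∨ safe))) = {s : every successor in {t2, t3, t4}} = {t2, t4}
|Sat(AX (EG (empty ∨ safe)))| = |{t2, t4}| = 2.

2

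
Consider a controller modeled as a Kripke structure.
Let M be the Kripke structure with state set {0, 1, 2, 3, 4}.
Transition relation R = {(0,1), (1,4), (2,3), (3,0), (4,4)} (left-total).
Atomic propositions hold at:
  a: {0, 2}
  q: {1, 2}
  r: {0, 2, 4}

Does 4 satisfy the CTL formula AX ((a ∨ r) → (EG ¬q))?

Yes

Sat(a ∨ r) = {0, 2, 4}
Sat(¬q) = {0, 3, 4}
EG ¬q: greatest fixpoint, start Z0 = {0, 3, 4}, keep only states in Sat with some successor in Z. Z1 = {3, 4}; Z2 = {4}; fixed.
Sat(EG ¬q) = {4}
Sat((a ∨ r) → (EG ¬q)) = {1, 3, 4}
Sat(AX ((a ∨ r) → (EG ¬q))) = {s : every successor in {1, 3, 4}} = {0, 1, 2, 4}
4 ∈ Sat(AX ((a ∨ r) → (EG ¬q))) = {0, 1, 2, 4}, so the formula holds at 4.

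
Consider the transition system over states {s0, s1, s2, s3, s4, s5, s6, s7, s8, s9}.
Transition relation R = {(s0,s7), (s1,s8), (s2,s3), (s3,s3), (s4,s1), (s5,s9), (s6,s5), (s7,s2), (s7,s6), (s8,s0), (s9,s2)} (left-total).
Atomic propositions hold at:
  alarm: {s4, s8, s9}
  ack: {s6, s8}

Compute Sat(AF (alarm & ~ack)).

Sat(~ack) = {s0, s1, s2, s3, s4, s5, s7, s9}
Sat(alarm & ~ack) = {s4, s9}
AF (alarm & ~ack): least fixpoint, start Z0 = {s4, s9}, add states with every successor in Z. Z1 = {s4, s5, s9}; Z2 = {s4, s5, s6, s9}; fixed.
Sat(AF (alarm & ~ack)) = {s4, s5, s6, s9}

{s4, s5, s6, s9}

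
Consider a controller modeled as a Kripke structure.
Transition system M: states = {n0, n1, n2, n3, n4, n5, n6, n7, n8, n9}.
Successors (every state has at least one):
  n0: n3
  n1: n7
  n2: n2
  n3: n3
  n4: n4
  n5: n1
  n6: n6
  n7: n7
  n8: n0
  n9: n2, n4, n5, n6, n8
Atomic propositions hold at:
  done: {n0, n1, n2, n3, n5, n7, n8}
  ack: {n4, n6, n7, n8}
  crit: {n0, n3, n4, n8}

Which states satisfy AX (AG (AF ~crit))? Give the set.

{n1, n2, n5, n6, n7}

Sat(~crit) = {n1, n2, n5, n6, n7, n9}
AF ~crit: least fixpoint, start Z0 = {n1, n2, n5, n6, n7, n9}, add states with every successor in Z. Already a fixed point.
Sat(AF ~crit) = {n1, n2, n5, n6, n7, n9}
AG (AF ~crit): greatest fixpoint, start Z0 = {n1, n2, n5, n6, n7, n9}, keep only states in Sat with every successor in Z. Z1 = {n1, n2, n5, n6, n7}; fixed.
Sat(AG (AF ~crit)) = {n1, n2, n5, n6, n7}
Sat(AX (AG (AF ~crit))) = {s : every successor in {n1, n2, n5, n6, n7}} = {n1, n2, n5, n6, n7}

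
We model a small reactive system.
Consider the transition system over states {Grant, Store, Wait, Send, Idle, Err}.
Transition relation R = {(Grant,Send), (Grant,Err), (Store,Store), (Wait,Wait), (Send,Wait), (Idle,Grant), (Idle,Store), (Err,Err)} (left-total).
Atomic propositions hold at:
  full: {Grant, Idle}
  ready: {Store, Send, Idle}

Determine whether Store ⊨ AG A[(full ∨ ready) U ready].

Yes

Sat(full ∨ ready) = {Grant, Store, Send, Idle}
A[(full ∨ ready) U ready]: least fixpoint, start Z0 = Sat(ready) = {Store, Send, Idle}, add states in Sat(full ∨ ready) with every successor in Z. Already a fixed point.
Sat(A[(full ∨ ready) U ready]) = {Store, Send, Idle}
AG A[(full ∨ ready) U ready]: greatest fixpoint, start Z0 = {Store, Send, Idle}, keep only states in Sat with every successor in Z. Z1 = {Store}; fixed.
Sat(AG A[(full ∨ ready) U ready]) = {Store}
Store ∈ Sat(AG A[(full ∨ ready) U ready]) = {Store}, so the formula holds at Store.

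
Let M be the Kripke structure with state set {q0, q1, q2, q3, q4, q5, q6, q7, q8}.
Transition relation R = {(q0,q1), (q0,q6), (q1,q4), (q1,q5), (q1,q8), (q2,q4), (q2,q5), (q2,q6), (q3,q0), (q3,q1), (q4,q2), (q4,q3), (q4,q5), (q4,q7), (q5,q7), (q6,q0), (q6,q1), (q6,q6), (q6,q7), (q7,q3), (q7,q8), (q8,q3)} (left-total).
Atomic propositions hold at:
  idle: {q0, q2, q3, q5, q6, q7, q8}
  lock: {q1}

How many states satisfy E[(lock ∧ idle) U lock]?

1

Sat(lock ∧ idle) = ∅
E[(lock ∧ idle) U lock]: least fixpoint, start Z0 = Sat(lock) = {q1}, add states in Sat(lock ∧ idle) with some successor in Z. Already a fixed point.
Sat(E[(lock ∧ idle) U lock]) = {q1}
|Sat(E[(lock ∧ idle) U lock])| = |{q1}| = 1.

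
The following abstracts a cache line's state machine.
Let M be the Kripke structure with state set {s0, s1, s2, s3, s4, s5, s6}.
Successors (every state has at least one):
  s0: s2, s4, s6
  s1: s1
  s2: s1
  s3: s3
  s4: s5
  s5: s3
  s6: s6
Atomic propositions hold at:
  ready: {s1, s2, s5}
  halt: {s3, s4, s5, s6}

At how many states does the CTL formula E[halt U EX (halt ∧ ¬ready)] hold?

Sat(¬ready) = {s0, s3, s4, s6}
Sat(halt ∧ ¬ready) = {s3, s4, s6}
Sat(EX (halt ∧ ¬ready)) = {s : some successor in {s3, s4, s6}} = {s0, s3, s5, s6}
E[halt U EX (halt ∧ ¬ready)]: least fixpoint, start Z0 = Sat(EX (halt ∧ ¬ready)) = {s0, s3, s5, s6}, add states in Sat(halt) with some successor in Z. Z1 = {s0, s3, s4, s5, s6}; fixed.
Sat(E[halt U EX (halt ∧ ¬ready)]) = {s0, s3, s4, s5, s6}
|Sat(E[halt U EX (halt ∧ ¬ready)])| = |{s0, s3, s4, s5, s6}| = 5.

5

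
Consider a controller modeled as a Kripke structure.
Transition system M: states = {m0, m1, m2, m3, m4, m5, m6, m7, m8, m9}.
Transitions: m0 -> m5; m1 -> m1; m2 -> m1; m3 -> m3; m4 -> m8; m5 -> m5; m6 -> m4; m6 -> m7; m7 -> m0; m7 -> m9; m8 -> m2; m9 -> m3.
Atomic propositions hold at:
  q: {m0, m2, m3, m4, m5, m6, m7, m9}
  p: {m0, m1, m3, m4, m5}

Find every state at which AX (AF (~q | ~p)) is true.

Sat(~q) = {m1, m8}
Sat(~p) = {m2, m6, m7, m8, m9}
Sat(~q | ~p) = {m1, m2, m6, m7, m8, m9}
AF (~q | ~p): least fixpoint, start Z0 = {m1, m2, m6, m7, m8, m9}, add states with every successor in Z. Z1 = {m1, m2, m4, m6, m7, m8, m9}; fixed.
Sat(AF (~q | ~p)) = {m1, m2, m4, m6, m7, m8, m9}
Sat(AX (AF (~q | ~p))) = {s : every successor in {m1, m2, m4, m6, m7, m8, m9}} = {m1, m2, m4, m6, m8}

{m1, m2, m4, m6, m8}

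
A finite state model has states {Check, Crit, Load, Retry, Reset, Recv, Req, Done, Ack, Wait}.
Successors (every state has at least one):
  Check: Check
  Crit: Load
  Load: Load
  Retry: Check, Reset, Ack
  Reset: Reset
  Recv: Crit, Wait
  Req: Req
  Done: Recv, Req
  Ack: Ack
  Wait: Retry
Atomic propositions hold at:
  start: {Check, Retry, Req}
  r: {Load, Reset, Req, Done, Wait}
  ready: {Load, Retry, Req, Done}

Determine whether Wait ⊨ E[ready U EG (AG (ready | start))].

Sat(ready | start) = {Check, Load, Retry, Req, Done}
AG (ready | start): greatest fixpoint, start Z0 = {Check, Load, Retry, Req, Done}, keep only states in Sat with every successor in Z. Z1 = {Check, Load, Req}; fixed.
Sat(AG (ready | start)) = {Check, Load, Req}
EG (AG (ready | start)): greatest fixpoint, start Z0 = {Check, Load, Req}, keep only states in Sat with some successor in Z. Already a fixed point.
Sat(EG (AG (ready | start))) = {Check, Load, Req}
E[ready U EG (AG (ready | start))]: least fixpoint, start Z0 = Sat(EG (AG (ready | start))) = {Check, Load, Req}, add states in Sat(ready) with some successor in Z. Z1 = {Check, Load, Retry, Req, Done}; fixed.
Sat(E[ready U EG (AG (ready | start))]) = {Check, Load, Retry, Req, Done}
Wait ∉ Sat(E[ready U EG (AG (ready | start))]) = {Check, Load, Retry, Req, Done}, so the formula does not hold at Wait.

No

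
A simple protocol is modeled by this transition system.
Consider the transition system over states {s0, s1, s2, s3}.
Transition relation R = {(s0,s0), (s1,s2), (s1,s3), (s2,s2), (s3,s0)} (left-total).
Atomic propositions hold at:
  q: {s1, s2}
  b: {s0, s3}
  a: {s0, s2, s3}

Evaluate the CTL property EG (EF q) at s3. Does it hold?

No

EF q: least fixpoint, start Z0 = {s1, s2}, add states with some successor in Z. Already a fixed point.
Sat(EF q) = {s1, s2}
EG (EF q): greatest fixpoint, start Z0 = {s1, s2}, keep only states in Sat with some successor in Z. Already a fixed point.
Sat(EG (EF q)) = {s1, s2}
s3 ∉ Sat(EG (EF q)) = {s1, s2}, so the formula does not hold at s3.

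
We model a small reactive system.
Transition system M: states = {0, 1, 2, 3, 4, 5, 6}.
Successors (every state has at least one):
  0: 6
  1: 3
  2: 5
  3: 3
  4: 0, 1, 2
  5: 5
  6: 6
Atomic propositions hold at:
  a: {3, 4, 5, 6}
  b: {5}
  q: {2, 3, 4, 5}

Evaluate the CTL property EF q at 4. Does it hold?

Yes

EF q: least fixpoint, start Z0 = {2, 3, 4, 5}, add states with some successor in Z. Z1 = {1, 2, 3, 4, 5}; fixed.
Sat(EF q) = {1, 2, 3, 4, 5}
4 ∈ Sat(EF q) = {1, 2, 3, 4, 5}, so the formula holds at 4.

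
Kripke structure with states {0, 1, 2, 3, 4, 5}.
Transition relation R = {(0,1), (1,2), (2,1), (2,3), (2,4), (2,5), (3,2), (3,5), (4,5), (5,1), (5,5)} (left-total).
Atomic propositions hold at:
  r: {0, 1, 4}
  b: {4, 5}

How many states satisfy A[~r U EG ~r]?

Sat(~r) = {2, 3, 5}
EG ~r: greatest fixpoint, start Z0 = {2, 3, 5}, keep only states in Sat with some successor in Z. Already a fixed point.
Sat(EG ~r) = {2, 3, 5}
A[~r U EG ~r]: least fixpoint, start Z0 = Sat(EG ~r) = {2, 3, 5}, add states in Sat(~r) with every successor in Z. Already a fixed point.
Sat(A[~r U EG ~r]) = {2, 3, 5}
|Sat(A[~r U EG ~r])| = |{2, 3, 5}| = 3.

3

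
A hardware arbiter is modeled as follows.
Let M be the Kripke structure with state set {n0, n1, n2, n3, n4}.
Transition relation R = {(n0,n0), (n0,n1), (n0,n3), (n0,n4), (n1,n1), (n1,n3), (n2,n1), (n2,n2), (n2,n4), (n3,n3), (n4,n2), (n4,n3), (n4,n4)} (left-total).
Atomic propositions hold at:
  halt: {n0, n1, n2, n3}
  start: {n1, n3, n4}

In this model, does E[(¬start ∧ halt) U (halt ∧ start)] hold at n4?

No

Sat(¬start) = {n0, n2}
Sat(¬start ∧ halt) = {n0, n2}
Sat(halt ∧ start) = {n1, n3}
E[(¬start ∧ halt) U (halt ∧ start)]: least fixpoint, start Z0 = Sat((halt ∧ start)) = {n1, n3}, add states in Sat(¬start ∧ halt) with some successor in Z. Z1 = {n0, n1, n2, n3}; fixed.
Sat(E[(¬start ∧ halt) U (halt ∧ start)]) = {n0, n1, n2, n3}
n4 ∉ Sat(E[(¬start ∧ halt) U (halt ∧ start)]) = {n0, n1, n2, n3}, so the formula does not hold at n4.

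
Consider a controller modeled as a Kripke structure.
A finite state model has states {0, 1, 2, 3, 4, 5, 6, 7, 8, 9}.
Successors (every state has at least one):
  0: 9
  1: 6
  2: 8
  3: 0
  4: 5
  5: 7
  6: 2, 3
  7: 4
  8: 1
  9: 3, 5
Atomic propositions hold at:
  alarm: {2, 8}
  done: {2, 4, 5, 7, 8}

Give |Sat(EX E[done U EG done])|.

EG done: greatest fixpoint, start Z0 = {2, 4, 5, 7, 8}, keep only states in Sat with some successor in Z. Z1 = {2, 4, 5, 7}; Z2 = {4, 5, 7}; fixed.
Sat(EG done) = {4, 5, 7}
E[done U EG done]: least fixpoint, start Z0 = Sat(EG done) = {4, 5, 7}, add states in Sat(done) with some successor in Z. Already a fixed point.
Sat(E[done U EG done]) = {4, 5, 7}
Sat(EX E[done U EG done]) = {s : some successor in {4, 5, 7}} = {4, 5, 7, 9}
|Sat(EX E[done U EG done])| = |{4, 5, 7, 9}| = 4.

4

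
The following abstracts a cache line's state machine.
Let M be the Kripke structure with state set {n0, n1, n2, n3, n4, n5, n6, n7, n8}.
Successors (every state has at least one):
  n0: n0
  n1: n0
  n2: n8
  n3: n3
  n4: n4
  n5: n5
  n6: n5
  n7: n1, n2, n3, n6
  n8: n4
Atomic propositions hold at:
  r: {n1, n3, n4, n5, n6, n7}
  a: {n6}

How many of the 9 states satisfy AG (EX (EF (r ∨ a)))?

Sat(r ∨ a) = {n1, n3, n4, n5, n6, n7}
EF (r ∨ a): least fixpoint, start Z0 = {n1, n3, n4, n5, n6, n7}, add states with some successor in Z. Z1 = {n1, n3, n4, n5, n6, n7, n8}; Z2 = {n1, n2, n3, n4, n5, n6, n7, n8}; fixed.
Sat(EF (r ∨ a)) = {n1, n2, n3, n4, n5, n6, n7, n8}
Sat(EX (EF (r ∨ a))) = {s : some successor in {n1, n2, n3, n4, n5, n6, n7, n8}} = {n2, n3, n4, n5, n6, n7, n8}
AG (EX (EF (r ∨ a))): greatest fixpoint, start Z0 = {n2, n3, n4, n5, n6, n7, n8}, keep only states in Sat with every successor in Z. Z1 = {n2, n3, n4, n5, n6, n8}; fixed.
Sat(AG (EX (EF (r ∨ a)))) = {n2, n3, n4, n5, n6, n8}
|Sat(AG (EX (EF (r ∨ a))))| = |{n2, n3, n4, n5, n6, n8}| = 6.

6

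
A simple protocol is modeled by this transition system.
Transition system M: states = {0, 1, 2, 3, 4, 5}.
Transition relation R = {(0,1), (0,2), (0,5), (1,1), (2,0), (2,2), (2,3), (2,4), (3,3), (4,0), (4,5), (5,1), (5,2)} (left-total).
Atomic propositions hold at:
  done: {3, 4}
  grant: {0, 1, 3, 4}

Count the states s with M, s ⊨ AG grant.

AG grant: greatest fixpoint, start Z0 = {0, 1, 3, 4}, keep only states in Sat with every successor in Z. Z1 = {1, 3}; fixed.
Sat(AG grant) = {1, 3}
|Sat(AG grant)| = |{1, 3}| = 2.

2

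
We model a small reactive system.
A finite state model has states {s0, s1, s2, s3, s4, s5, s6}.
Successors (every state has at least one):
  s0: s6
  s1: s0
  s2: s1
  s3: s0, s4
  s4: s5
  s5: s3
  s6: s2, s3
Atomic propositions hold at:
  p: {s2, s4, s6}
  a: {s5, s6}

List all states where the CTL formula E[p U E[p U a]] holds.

E[p U a]: least fixpoint, start Z0 = Sat(a) = {s5, s6}, add states in Sat(p) with some successor in Z. Z1 = {s4, s5, s6}; fixed.
Sat(E[p U a]) = {s4, s5, s6}
E[p U E[p U a]]: least fixpoint, start Z0 = Sat(E[p U a]) = {s4, s5, s6}, add states in Sat(p) with some successor in Z. Already a fixed point.
Sat(E[p U E[p U a]]) = {s4, s5, s6}

{s4, s5, s6}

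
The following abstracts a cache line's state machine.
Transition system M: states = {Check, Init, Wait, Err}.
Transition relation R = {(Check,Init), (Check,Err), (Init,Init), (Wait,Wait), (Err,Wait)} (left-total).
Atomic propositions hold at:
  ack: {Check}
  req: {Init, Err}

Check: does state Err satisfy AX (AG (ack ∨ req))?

Sat(ack ∨ req) = {Check, Init, Err}
AG (ack ∨ req): greatest fixpoint, start Z0 = {Check, Init, Err}, keep only states in Sat with every successor in Z. Z1 = {Check, Init}; Z2 = {Init}; fixed.
Sat(AG (ack ∨ req)) = {Init}
Sat(AX (AG (ack ∨ req))) = {s : every successor in {Init}} = {Init}
Err ∉ Sat(AX (AG (ack ∨ req))) = {Init}, so the formula does not hold at Err.

No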